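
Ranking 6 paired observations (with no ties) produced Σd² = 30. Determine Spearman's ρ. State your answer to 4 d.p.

0.1429

ρ = 1 − 6Σd² / [n(n²−1)] = 1 − 6×30 / (6×35)
  = 1 − 180/210 = 1 − 0.85714 ≈ 0.1429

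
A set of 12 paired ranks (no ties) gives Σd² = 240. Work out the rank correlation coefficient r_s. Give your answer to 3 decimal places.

0.161

ρ = 1 − 6Σd² / [n(n²−1)] = 1 − 6×240 / (12×143)
  = 1 − 1440/1716 = 1 − 0.8392 ≈ 0.161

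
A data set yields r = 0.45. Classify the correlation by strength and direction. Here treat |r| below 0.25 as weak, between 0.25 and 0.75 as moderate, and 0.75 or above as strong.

r = 0.45 > 0 so the relationship is positive.
|r| = 0.45, which falls in the moderate range.

moderate positive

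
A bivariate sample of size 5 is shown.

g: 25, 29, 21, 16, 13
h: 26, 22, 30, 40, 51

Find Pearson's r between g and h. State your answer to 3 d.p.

-0.967

n = 5, Σg = 104, Σh = 169, Σg² = 2332, Σh² = 6261, Σgh = 3221
nΣgh − ΣgΣh = 16105 − 17576 = -1471
nΣg² − (Σg)² = 11660 − 10816 = 844; nΣh² − (Σh)² = 31305 − 28561 = 2744
r = -1471 / √(844 × 2744) = -1471 / 1521.8200 ≈ -0.967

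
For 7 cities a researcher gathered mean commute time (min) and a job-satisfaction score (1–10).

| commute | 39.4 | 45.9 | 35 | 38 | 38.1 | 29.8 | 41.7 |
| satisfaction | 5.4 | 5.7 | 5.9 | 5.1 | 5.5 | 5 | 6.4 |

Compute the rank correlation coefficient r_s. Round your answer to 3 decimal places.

Rank commute: 5, 7, 2, 3, 4, 1, 6
Rank satisfaction: 3, 5, 6, 2, 4, 1, 7
d = rank(commute) − rank(satisfaction): 2, 2, -4, 1, 0, 0, -1; Σd² = 26
ρ = 1 − 6Σd² / [n(n²−1)] = 1 − 6×26 / (7×48) = 1 − 156/336 ≈ 0.536

0.536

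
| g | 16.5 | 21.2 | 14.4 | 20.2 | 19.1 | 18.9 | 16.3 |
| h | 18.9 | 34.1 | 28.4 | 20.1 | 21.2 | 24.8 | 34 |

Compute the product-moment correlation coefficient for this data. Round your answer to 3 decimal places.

n = 7, Σg = 126.6, Σh = 181.5, Σg² = 2324.8, Σh² = 4951.07, Σgh = 3277.59
nΣgh − ΣgΣh = 22943.13 − 22977.9 = -34.77
nΣg² − (Σg)² = 16273.6 − 16027.56 = 246.04; nΣh² − (Σh)² = 34657.49 − 32942.25 = 1715.24
r = -34.77 / √(246.04 × 1715.24) = -34.77 / 649.6289 ≈ -0.054

-0.054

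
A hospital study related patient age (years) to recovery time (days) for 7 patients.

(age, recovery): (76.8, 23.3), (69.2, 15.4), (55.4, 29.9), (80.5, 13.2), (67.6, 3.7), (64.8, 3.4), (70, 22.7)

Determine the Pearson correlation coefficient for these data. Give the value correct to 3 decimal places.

n = 7, Σx = 484.3, Σy = 111.6, Σx² = 33905.09, Σy² = 2388.84, Σxy = 7633.62
nΣxy − ΣxΣy = 53435.34 − 54047.88 = -612.54
nΣx² − (Σx)² = 237335.63 − 234546.49 = 2789.14; nΣy² − (Σy)² = 16721.88 − 12454.56 = 4267.32
r = -612.54 / √(2789.14 × 4267.32) = -612.54 / 3449.9497 ≈ -0.178

-0.178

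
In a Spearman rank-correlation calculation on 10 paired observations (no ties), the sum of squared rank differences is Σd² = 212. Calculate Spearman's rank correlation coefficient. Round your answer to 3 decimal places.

ρ = 1 − 6Σd² / [n(n²−1)] = 1 − 6×212 / (10×99)
  = 1 − 1272/990 = 1 − 1.2848 ≈ -0.285

-0.285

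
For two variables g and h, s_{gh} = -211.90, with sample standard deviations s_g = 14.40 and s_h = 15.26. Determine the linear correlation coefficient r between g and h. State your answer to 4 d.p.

r = Cov(g,h) / (s_g · s_h) = -211.90 / (14.40 × 15.26)
  = -211.90 / 219.7440 ≈ -0.9643

-0.9643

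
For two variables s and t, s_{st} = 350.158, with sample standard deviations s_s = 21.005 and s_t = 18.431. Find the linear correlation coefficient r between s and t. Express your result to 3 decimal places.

0.904

r = Cov(s,t) / (s_s · s_t) = 350.158 / (21.005 × 18.431)
  = 350.158 / 387.1432 ≈ 0.904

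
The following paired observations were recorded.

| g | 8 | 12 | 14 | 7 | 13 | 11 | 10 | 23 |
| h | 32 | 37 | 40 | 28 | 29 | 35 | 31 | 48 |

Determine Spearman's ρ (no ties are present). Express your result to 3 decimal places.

Rank g: 2, 5, 7, 1, 6, 4, 3, 8
Rank h: 4, 6, 7, 1, 2, 5, 3, 8
d = rank(g) − rank(h): -2, -1, 0, 0, 4, -1, 0, 0; Σd² = 22
ρ = 1 − 6Σd² / [n(n²−1)] = 1 − 6×22 / (8×63) = 1 − 132/504 ≈ 0.738

0.738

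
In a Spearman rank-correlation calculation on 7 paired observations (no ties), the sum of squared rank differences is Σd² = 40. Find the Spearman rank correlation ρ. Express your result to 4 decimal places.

ρ = 1 − 6Σd² / [n(n²−1)] = 1 − 6×40 / (7×48)
  = 1 − 240/336 = 1 − 0.71429 ≈ 0.2857

0.2857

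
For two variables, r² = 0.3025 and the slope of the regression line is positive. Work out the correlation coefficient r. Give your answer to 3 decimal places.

0.550

|r| = √0.3025 = 0.550
The association is positive, so r = 0.550.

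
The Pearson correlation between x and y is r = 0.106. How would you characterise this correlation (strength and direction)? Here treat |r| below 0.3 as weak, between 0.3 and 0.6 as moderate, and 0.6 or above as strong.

weak positive

r = 0.106 > 0 so the relationship is positive.
|r| = 0.106, which falls in the weak range.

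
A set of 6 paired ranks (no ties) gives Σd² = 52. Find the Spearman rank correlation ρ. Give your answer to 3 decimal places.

ρ = 1 − 6Σd² / [n(n²−1)] = 1 − 6×52 / (6×35)
  = 1 − 312/210 = 1 − 1.4857 ≈ -0.486

-0.486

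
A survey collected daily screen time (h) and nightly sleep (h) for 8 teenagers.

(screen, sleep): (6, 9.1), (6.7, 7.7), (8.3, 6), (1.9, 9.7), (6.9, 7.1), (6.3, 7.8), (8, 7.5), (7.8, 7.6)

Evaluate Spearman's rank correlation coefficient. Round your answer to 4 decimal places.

Rank screen: 2, 4, 8, 1, 5, 3, 7, 6
Rank sleep: 7, 5, 1, 8, 2, 6, 3, 4
d = rank(screen) − rank(sleep): -5, -1, 7, -7, 3, -3, 4, 2; Σd² = 162
ρ = 1 − 6Σd² / [n(n²−1)] = 1 − 6×162 / (8×63) = 1 − 972/504 ≈ -0.9286

-0.9286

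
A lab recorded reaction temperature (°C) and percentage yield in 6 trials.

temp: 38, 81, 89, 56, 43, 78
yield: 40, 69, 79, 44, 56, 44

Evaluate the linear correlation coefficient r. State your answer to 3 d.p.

n = 6, Σx = 385, Σy = 332, Σx² = 26995, Σy² = 19610, Σxy = 22444
nΣxy − ΣxΣy = 134664 − 127820 = 6844
nΣx² − (Σx)² = 161970 − 148225 = 13745; nΣy² − (Σy)² = 117660 − 110224 = 7436
r = 6844 / √(13745 × 7436) = 6844 / 10109.7883 ≈ 0.677

0.677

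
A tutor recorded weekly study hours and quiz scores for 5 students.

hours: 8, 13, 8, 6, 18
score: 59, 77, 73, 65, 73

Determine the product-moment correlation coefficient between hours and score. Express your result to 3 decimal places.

0.584

n = 5, Σx = 53, Σy = 347, Σx² = 657, Σy² = 24293, Σxy = 3761
nΣxy − ΣxΣy = 18805 − 18391 = 414
nΣx² − (Σx)² = 3285 − 2809 = 476; nΣy² − (Σy)² = 121465 − 120409 = 1056
r = 414 / √(476 × 1056) = 414 / 708.9824 ≈ 0.584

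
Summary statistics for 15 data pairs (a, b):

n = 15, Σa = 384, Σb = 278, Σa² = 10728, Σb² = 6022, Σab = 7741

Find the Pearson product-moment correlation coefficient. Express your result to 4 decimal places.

0.7065

r = (nΣab − ΣaΣb) / √[(nΣa² − (Σa)²)(nΣb² − (Σb)²)]
Numerator: 15×7741 − 384×278 = 9363
Denominator: √[(160920 − 147456)(90330 − 77284)] = √[13464 × 13046] = 13253.3522
r = 9363 / 13253.3522 ≈ 0.7065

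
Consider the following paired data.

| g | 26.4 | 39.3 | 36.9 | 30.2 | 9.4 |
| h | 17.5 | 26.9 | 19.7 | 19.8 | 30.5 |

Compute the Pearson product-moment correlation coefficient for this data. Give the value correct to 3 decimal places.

n = 5, Σg = 142.2, Σh = 114.4, Σg² = 4603.46, Σh² = 2740.24, Σgh = 3130.76
nΣgh − ΣgΣh = 15653.8 − 16267.68 = -613.88
nΣg² − (Σg)² = 23017.3 − 20220.84 = 2796.46; nΣh² − (Σh)² = 13701.2 − 13087.36 = 613.84
r = -613.88 / √(2796.46 × 613.84) = -613.88 / 1310.1828 ≈ -0.469

-0.469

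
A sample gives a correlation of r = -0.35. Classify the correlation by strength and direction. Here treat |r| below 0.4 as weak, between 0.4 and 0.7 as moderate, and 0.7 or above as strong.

r = -0.35 < 0 so the relationship is negative.
|r| = 0.35, which falls in the weak range.

weak negative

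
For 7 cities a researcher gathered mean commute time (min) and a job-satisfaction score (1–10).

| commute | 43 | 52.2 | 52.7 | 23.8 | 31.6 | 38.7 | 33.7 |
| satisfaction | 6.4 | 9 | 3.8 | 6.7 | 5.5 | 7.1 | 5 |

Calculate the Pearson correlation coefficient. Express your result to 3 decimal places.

n = 7, Σx = 275.7, Σy = 43.5, Σx² = 11549.51, Σy² = 286.95, Σxy = 1721.79
nΣxy − ΣxΣy = 12052.53 − 11992.95 = 59.58
nΣx² − (Σx)² = 80846.57 − 76010.49 = 4836.08; nΣy² − (Σy)² = 2008.65 − 1892.25 = 116.4
r = 59.58 / √(4836.08 × 116.4) = 59.58 / 750.2798 ≈ 0.079

0.079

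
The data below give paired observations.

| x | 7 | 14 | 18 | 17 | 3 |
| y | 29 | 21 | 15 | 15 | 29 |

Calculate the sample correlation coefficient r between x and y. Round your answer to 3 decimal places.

n = 5, Σx = 59, Σy = 109, Σx² = 867, Σy² = 2573, Σxy = 1109
nΣxy − ΣxΣy = 5545 − 6431 = -886
nΣx² − (Σx)² = 4335 − 3481 = 854; nΣy² − (Σy)² = 12865 − 11881 = 984
r = -886 / √(854 × 984) = -886 / 916.6984 ≈ -0.967

-0.967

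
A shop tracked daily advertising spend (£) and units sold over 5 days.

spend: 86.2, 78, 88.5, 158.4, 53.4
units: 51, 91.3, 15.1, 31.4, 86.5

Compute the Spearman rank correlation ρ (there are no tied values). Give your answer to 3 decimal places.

-0.800

Rank spend: 3, 2, 4, 5, 1
Rank units: 3, 5, 1, 2, 4
d = rank(spend) − rank(units): 0, -3, 3, 3, -3; Σd² = 36
ρ = 1 − 6Σd² / [n(n²−1)] = 1 − 6×36 / (5×24) = 1 − 216/120 ≈ -0.800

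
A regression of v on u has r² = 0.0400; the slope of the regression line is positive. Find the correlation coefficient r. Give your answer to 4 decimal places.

0.2000

|r| = √0.0400 = 0.2000
The association is positive, so r = 0.2000.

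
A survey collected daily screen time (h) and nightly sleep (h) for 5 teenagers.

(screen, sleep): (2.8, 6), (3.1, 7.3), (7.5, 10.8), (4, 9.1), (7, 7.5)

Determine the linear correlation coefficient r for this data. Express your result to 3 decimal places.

n = 5, Σx = 24.4, Σy = 40.7, Σx² = 138.7, Σy² = 344.99, Σxy = 209.33
nΣxy − ΣxΣy = 1046.65 − 993.08 = 53.57
nΣx² − (Σx)² = 693.5 − 595.36 = 98.14; nΣy² − (Σy)² = 1724.95 − 1656.49 = 68.46
r = 53.57 / √(98.14 × 68.46) = 53.57 / 81.9675 ≈ 0.654

0.654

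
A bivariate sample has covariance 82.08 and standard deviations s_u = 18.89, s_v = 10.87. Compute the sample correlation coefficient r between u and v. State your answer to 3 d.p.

0.400

r = Cov(u,v) / (s_u · s_v) = 82.08 / (18.89 × 10.87)
  = 82.08 / 205.3343 ≈ 0.400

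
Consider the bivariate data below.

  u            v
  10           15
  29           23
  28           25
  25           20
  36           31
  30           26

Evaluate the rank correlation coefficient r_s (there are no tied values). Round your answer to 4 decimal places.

Rank u: 1, 4, 3, 2, 6, 5
Rank v: 1, 3, 4, 2, 6, 5
d = rank(u) − rank(v): 0, 1, -1, 0, 0, 0; Σd² = 2
ρ = 1 − 6Σd² / [n(n²−1)] = 1 − 6×2 / (6×35) = 1 − 12/210 ≈ 0.9429

0.9429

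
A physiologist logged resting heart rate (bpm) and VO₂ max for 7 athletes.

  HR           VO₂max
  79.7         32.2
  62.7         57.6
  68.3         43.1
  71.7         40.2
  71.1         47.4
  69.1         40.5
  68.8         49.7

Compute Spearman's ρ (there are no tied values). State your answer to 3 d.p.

-0.821

Rank HR: 7, 1, 2, 6, 5, 4, 3
Rank VO₂max: 1, 7, 4, 2, 5, 3, 6
d = rank(HR) − rank(VO₂max): 6, -6, -2, 4, 0, 1, -3; Σd² = 102
ρ = 1 − 6Σd² / [n(n²−1)] = 1 − 6×102 / (7×48) = 1 − 612/336 ≈ -0.821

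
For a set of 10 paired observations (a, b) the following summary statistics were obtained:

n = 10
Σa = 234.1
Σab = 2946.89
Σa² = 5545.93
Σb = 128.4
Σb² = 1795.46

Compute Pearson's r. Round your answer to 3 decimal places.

-0.601

r = (nΣab − ΣaΣb) / √[(nΣa² − (Σa)²)(nΣb² − (Σb)²)]
Numerator: 10×2946.89 − 234.1×128.4 = -589.54
Denominator: √[(55459.3 − 54802.81)(17954.6 − 16486.56)] = √[656.49 × 1468.04] = 981.7095
r = -589.54 / 981.7095 ≈ -0.601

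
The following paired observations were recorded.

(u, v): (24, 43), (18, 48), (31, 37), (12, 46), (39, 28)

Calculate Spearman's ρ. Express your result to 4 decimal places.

-0.9000

Rank u: 3, 2, 4, 1, 5
Rank v: 3, 5, 2, 4, 1
d = rank(u) − rank(v): 0, -3, 2, -3, 4; Σd² = 38
ρ = 1 − 6Σd² / [n(n²−1)] = 1 − 6×38 / (5×24) = 1 − 228/120 ≈ -0.9000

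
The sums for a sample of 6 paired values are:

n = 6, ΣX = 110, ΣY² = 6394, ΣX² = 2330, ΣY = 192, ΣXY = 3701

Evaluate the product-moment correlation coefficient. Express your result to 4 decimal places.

r = (nΣXY − ΣXΣY) / √[(nΣX² − (ΣX)²)(nΣY² − (ΣY)²)]
Numerator: 6×3701 − 110×192 = 1086
Denominator: √[(13980 − 12100)(38364 − 36864)] = √[1880 × 1500] = 1679.2856
r = 1086 / 1679.2856 ≈ 0.6467

0.6467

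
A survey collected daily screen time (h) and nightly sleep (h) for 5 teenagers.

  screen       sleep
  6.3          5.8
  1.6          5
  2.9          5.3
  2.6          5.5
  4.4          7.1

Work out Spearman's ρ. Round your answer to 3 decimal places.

Rank screen: 5, 1, 3, 2, 4
Rank sleep: 4, 1, 2, 3, 5
d = rank(screen) − rank(sleep): 1, 0, 1, -1, -1; Σd² = 4
ρ = 1 − 6Σd² / [n(n²−1)] = 1 − 6×4 / (5×24) = 1 − 24/120 ≈ 0.800

0.800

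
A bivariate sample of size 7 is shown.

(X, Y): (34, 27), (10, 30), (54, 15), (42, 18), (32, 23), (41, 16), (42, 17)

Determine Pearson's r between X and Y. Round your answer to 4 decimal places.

n = 7, ΣX = 255, ΣY = 146, ΣX² = 10405, ΣY² = 3252, ΣXY = 4890
nΣXY − ΣXΣY = 34230 − 37230 = -3000
nΣX² − (ΣX)² = 72835 − 65025 = 7810; nΣY² − (ΣY)² = 22764 − 21316 = 1448
r = -3000 / √(7810 × 1448) = -3000 / 3362.8678 ≈ -0.8921

-0.8921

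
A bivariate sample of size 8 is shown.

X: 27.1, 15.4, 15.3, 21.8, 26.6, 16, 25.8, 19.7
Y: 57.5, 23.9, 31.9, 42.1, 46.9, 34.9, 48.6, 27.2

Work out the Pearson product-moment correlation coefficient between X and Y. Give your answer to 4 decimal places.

n = 8, ΣX = 167.7, ΣY = 313, ΣX² = 3698.19, ΣY² = 13186.9, ΣXY = 6927.82
nΣXY − ΣXΣY = 55422.56 − 52490.1 = 2932.46
nΣX² − (ΣX)² = 29585.52 − 28123.29 = 1462.23; nΣY² − (ΣY)² = 105495.2 − 97969 = 7526.2
r = 2932.46 / √(1462.23 × 7526.2) = 2932.46 / 3317.3838 ≈ 0.8840

0.8840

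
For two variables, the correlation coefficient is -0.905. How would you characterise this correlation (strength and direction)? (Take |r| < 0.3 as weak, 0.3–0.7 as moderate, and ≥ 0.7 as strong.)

r = -0.905 < 0 so the relationship is negative.
|r| = 0.905, which falls in the strong range.

strong negative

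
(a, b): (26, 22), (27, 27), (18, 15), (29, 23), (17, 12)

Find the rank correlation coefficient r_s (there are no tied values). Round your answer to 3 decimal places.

0.900

Rank a: 3, 4, 2, 5, 1
Rank b: 3, 5, 2, 4, 1
d = rank(a) − rank(b): 0, -1, 0, 1, 0; Σd² = 2
ρ = 1 − 6Σd² / [n(n²−1)] = 1 − 6×2 / (5×24) = 1 − 12/120 ≈ 0.900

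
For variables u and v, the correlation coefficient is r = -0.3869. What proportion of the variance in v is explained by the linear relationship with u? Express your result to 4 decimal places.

r² = (-0.3869)² = 0.1497

0.1497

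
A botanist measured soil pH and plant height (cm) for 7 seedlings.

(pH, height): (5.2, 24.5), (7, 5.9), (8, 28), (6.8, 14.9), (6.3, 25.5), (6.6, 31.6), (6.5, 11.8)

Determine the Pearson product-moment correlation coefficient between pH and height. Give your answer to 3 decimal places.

-0.056

n = 7, Σx = 46.4, Σy = 142.2, Σx² = 311.78, Σy² = 3429.12, Σxy = 939.93
nΣxy − ΣxΣy = 6579.51 − 6598.08 = -18.57
nΣx² − (Σx)² = 2182.46 − 2152.96 = 29.5; nΣy² − (Σy)² = 24003.84 − 20220.84 = 3783
r = -18.57 / √(29.5 × 3783) = -18.57 / 334.0636 ≈ -0.056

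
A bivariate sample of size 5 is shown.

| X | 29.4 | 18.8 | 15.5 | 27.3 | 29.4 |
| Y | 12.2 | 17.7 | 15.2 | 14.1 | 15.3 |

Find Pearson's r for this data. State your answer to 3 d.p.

-0.619

n = 5, ΣX = 120.4, ΣY = 74.5, ΣX² = 3067.7, ΣY² = 1126.07, ΣXY = 1761.79
nΣXY − ΣXΣY = 8808.95 − 8969.8 = -160.85
nΣX² − (ΣX)² = 15338.5 − 14496.16 = 842.34; nΣY² − (ΣY)² = 5630.35 − 5550.25 = 80.1
r = -160.85 / √(842.34 × 80.1) = -160.85 / 259.7526 ≈ -0.619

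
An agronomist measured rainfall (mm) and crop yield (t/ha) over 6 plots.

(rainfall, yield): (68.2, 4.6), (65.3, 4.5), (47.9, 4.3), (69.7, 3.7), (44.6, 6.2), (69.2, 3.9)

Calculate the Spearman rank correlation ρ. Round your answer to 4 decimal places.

-0.7714

Rank rainfall: 4, 3, 2, 6, 1, 5
Rank yield: 5, 4, 3, 1, 6, 2
d = rank(rainfall) − rank(yield): -1, -1, -1, 5, -5, 3; Σd² = 62
ρ = 1 − 6Σd² / [n(n²−1)] = 1 − 6×62 / (6×35) = 1 − 372/210 ≈ -0.7714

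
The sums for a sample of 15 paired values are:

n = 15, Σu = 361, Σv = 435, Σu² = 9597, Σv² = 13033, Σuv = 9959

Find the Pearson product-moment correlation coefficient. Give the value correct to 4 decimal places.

-0.8274

r = (nΣuv − ΣuΣv) / √[(nΣu² − (Σu)²)(nΣv² − (Σv)²)]
Numerator: 15×9959 − 361×435 = -7650
Denominator: √[(143955 − 130321)(195495 − 189225)] = √[13634 × 6270] = 9245.8196
r = -7650 / 9245.8196 ≈ -0.8274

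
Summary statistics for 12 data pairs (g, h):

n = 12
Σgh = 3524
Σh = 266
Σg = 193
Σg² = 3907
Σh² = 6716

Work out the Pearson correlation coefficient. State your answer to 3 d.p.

r = (nΣgh − ΣgΣh) / √[(nΣg² − (Σg)²)(nΣh² − (Σh)²)]
Numerator: 12×3524 − 193×266 = -9050
Denominator: √[(46884 − 37249)(80592 − 70756)] = √[9635 × 9836] = 9734.9813
r = -9050 / 9734.9813 ≈ -0.930

-0.930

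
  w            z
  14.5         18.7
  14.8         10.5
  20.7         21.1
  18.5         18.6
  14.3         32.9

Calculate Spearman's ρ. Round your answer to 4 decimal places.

-0.3000

Rank w: 2, 3, 5, 4, 1
Rank z: 3, 1, 4, 2, 5
d = rank(w) − rank(z): -1, 2, 1, 2, -4; Σd² = 26
ρ = 1 − 6Σd² / [n(n²−1)] = 1 − 6×26 / (5×24) = 1 − 156/120 ≈ -0.3000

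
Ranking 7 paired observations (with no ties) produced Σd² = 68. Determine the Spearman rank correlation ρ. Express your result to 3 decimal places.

-0.214

ρ = 1 − 6Σd² / [n(n²−1)] = 1 − 6×68 / (7×48)
  = 1 − 408/336 = 1 − 1.2143 ≈ -0.214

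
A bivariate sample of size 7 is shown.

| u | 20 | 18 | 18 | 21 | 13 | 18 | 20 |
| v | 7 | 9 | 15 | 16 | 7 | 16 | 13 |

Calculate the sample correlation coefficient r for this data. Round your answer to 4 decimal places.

n = 7, Σu = 128, Σv = 83, Σu² = 2382, Σv² = 1085, Σuv = 1547
nΣuv − ΣuΣv = 10829 − 10624 = 205
nΣu² − (Σu)² = 16674 − 16384 = 290; nΣv² − (Σv)² = 7595 − 6889 = 706
r = 205 / √(290 × 706) = 205 / 452.4820 ≈ 0.4531

0.4531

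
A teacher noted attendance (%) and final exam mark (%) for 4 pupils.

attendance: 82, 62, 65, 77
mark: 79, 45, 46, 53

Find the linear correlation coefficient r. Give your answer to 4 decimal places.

n = 4, Σx = 286, Σy = 223, Σx² = 20722, Σy² = 13191, Σxy = 16339
nΣxy − ΣxΣy = 65356 − 63778 = 1578
nΣx² − (Σx)² = 82888 − 81796 = 1092; nΣy² − (Σy)² = 52764 − 49729 = 3035
r = 1578 / √(1092 × 3035) = 1578 / 1820.4999 ≈ 0.8668

0.8668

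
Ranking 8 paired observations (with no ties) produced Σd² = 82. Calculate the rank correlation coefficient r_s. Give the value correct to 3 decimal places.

ρ = 1 − 6Σd² / [n(n²−1)] = 1 − 6×82 / (8×63)
  = 1 − 492/504 = 1 − 0.9762 ≈ 0.024

0.024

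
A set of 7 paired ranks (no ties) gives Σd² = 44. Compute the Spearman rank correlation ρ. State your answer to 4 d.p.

ρ = 1 − 6Σd² / [n(n²−1)] = 1 − 6×44 / (7×48)
  = 1 − 264/336 = 1 − 0.78571 ≈ 0.2143

0.2143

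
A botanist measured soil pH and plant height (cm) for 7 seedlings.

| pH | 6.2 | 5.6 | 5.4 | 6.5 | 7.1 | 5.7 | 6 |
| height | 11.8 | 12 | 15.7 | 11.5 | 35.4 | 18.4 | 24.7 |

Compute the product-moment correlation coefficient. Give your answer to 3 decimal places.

n = 7, Σx = 42.5, Σy = 129.5, Σx² = 260.11, Σy² = 2863.79, Σxy = 804.31
nΣxy − ΣxΣy = 5630.17 − 5503.75 = 126.42
nΣx² − (Σx)² = 1820.77 − 1806.25 = 14.52; nΣy² − (Σy)² = 20046.53 − 16770.25 = 3276.28
r = 126.42 / √(14.52 × 3276.28) = 126.42 / 218.1091 ≈ 0.580

0.580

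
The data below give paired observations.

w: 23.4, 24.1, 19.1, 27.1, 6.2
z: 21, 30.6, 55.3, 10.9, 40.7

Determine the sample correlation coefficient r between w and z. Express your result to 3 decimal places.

-0.590

n = 5, Σw = 99.9, Σz = 158.5, Σw² = 2266.03, Σz² = 6210.75, Σwz = 2832.82
nΣwz − ΣwΣz = 14164.1 − 15834.15 = -1670.05
nΣw² − (Σw)² = 11330.15 − 9980.01 = 1350.14; nΣz² − (Σz)² = 31053.75 − 25122.25 = 5931.5
r = -1670.05 / √(1350.14 × 5931.5) = -1670.05 / 2829.9038 ≈ -0.590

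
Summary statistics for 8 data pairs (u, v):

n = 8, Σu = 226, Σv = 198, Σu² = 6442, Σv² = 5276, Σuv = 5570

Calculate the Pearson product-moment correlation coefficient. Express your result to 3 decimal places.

r = (nΣuv − ΣuΣv) / √[(nΣu² − (Σu)²)(nΣv² − (Σv)²)]
Numerator: 8×5570 − 226×198 = -188
Denominator: √[(51536 − 51076)(42208 − 39204)] = √[460 × 3004] = 1175.5169
r = -188 / 1175.5169 ≈ -0.160

-0.160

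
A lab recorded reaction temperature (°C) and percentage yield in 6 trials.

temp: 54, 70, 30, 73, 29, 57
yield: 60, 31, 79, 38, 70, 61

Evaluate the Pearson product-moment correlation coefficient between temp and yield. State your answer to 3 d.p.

n = 6, Σx = 313, Σy = 339, Σx² = 18135, Σy² = 20867, Σxy = 16061
nΣxy − ΣxΣy = 96366 − 106107 = -9741
nΣx² − (Σx)² = 108810 − 97969 = 10841; nΣy² − (Σy)² = 125202 − 114921 = 10281
r = -9741 / √(10841 × 10281) = -9741 / 10557.2876 ≈ -0.923

-0.923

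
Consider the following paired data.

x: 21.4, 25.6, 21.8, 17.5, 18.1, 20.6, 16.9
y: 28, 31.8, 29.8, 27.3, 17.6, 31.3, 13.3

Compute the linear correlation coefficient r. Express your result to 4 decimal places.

0.7429

n = 7, Σx = 141.9, Σy = 179.1, Σx² = 2932.39, Σy² = 4894.91, Σxy = 3728.78
nΣxy − ΣxΣy = 26101.46 − 25414.29 = 687.17
nΣx² − (Σx)² = 20526.73 − 20135.61 = 391.12; nΣy² − (Σy)² = 34264.37 − 32076.81 = 2187.56
r = 687.17 / √(391.12 × 2187.56) = 687.17 / 924.9857 ≈ 0.7429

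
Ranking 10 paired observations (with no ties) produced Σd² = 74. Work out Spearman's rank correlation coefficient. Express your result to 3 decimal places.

0.552

ρ = 1 − 6Σd² / [n(n²−1)] = 1 − 6×74 / (10×99)
  = 1 − 444/990 = 1 − 0.4485 ≈ 0.552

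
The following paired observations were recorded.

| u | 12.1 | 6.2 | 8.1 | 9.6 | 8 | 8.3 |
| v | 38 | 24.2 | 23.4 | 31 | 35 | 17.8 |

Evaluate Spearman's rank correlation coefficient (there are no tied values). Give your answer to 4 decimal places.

0.3143

Rank u: 6, 1, 3, 5, 2, 4
Rank v: 6, 3, 2, 4, 5, 1
d = rank(u) − rank(v): 0, -2, 1, 1, -3, 3; Σd² = 24
ρ = 1 − 6Σd² / [n(n²−1)] = 1 − 6×24 / (6×35) = 1 − 144/210 ≈ 0.3143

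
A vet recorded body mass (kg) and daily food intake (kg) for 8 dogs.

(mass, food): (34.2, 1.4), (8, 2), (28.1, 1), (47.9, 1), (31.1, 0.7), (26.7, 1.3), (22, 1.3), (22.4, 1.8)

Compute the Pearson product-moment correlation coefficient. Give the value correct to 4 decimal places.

-0.7001

n = 8, Σx = 220.4, Σy = 10.5, Σx² = 6983.52, Σy² = 15.07, Σxy = 265.28
nΣxy − ΣxΣy = 2122.24 − 2314.2 = -191.96
nΣx² − (Σx)² = 55868.16 − 48576.16 = 7292; nΣy² − (Σy)² = 120.56 − 110.25 = 10.31
r = -191.96 / √(7292 × 10.31) = -191.96 / 274.1907 ≈ -0.7001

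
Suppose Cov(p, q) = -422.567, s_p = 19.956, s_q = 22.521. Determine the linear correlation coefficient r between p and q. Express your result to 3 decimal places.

r = Cov(p,q) / (s_p · s_q) = -422.567 / (19.956 × 22.521)
  = -422.567 / 449.4291 ≈ -0.940

-0.940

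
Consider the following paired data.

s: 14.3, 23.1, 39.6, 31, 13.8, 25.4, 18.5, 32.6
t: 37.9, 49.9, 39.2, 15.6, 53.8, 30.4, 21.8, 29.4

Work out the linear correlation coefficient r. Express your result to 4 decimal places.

-0.3362

n = 8, Σs = 198.3, Σt = 278, Σs² = 5507.87, Σt² = 10864.62, Σst = 6606.92
nΣst − ΣsΣt = 52855.36 − 55127.4 = -2272.04
nΣs² − (Σs)² = 44062.96 − 39322.89 = 4740.07; nΣt² − (Σt)² = 86916.96 − 77284 = 9632.96
r = -2272.04 / √(4740.07 × 9632.96) = -2272.04 / 6757.2853 ≈ -0.3362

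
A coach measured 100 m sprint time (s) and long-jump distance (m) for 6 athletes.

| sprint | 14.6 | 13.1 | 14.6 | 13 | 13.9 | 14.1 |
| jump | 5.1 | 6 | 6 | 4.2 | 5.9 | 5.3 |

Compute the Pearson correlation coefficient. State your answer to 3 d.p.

0.318

n = 6, Σx = 83.3, Σy = 32.5, Σx² = 1158.95, Σy² = 178.55, Σxy = 452
nΣxy − ΣxΣy = 2712 − 2707.25 = 4.75
nΣx² − (Σx)² = 6953.7 − 6938.89 = 14.81; nΣy² − (Σy)² = 1071.3 − 1056.25 = 15.05
r = 4.75 / √(14.81 × 15.05) = 4.75 / 14.9295 ≈ 0.318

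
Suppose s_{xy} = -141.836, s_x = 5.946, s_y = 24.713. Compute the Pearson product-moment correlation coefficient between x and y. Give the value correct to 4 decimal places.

r = Cov(x,y) / (s_x · s_y) = -141.836 / (5.946 × 24.713)
  = -141.836 / 146.9435 ≈ -0.9652

-0.9652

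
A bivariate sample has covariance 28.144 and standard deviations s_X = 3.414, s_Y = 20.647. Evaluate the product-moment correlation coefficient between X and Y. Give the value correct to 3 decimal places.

0.399

r = Cov(X,Y) / (s_X · s_Y) = 28.144 / (3.414 × 20.647)
  = 28.144 / 70.4889 ≈ 0.399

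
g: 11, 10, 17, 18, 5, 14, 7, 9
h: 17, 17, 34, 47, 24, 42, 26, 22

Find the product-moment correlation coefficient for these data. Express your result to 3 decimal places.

n = 8, Σg = 91, Σh = 229, Σg² = 1185, Σh² = 7443, Σgh = 2869
nΣgh − ΣgΣh = 22952 − 20839 = 2113
nΣg² − (Σg)² = 9480 − 8281 = 1199; nΣh² − (Σh)² = 59544 − 52441 = 7103
r = 2113 / √(1199 × 7103) = 2113 / 2918.3038 ≈ 0.724

0.724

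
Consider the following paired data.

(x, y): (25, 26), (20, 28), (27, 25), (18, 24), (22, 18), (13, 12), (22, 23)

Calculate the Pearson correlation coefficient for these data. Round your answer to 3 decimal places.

n = 7, Σx = 147, Σy = 156, Σx² = 3215, Σy² = 3658, Σxy = 3375
nΣxy − ΣxΣy = 23625 − 22932 = 693
nΣx² − (Σx)² = 22505 − 21609 = 896; nΣy² − (Σy)² = 25606 − 24336 = 1270
r = 693 / √(896 × 1270) = 693 / 1066.7333 ≈ 0.650

0.650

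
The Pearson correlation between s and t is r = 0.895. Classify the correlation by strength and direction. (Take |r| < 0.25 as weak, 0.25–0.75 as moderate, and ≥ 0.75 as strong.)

strong positive

r = 0.895 > 0 so the relationship is positive.
|r| = 0.895, which falls in the strong range.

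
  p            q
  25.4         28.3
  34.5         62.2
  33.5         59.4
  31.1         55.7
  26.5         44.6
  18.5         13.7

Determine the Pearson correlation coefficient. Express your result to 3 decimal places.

0.975

n = 6, Σp = 169.5, Σq = 263.9, Σp² = 4969.37, Σq² = 13477.43, Σpq = 8022.24
nΣpq − ΣpΣq = 48133.44 − 44731.05 = 3402.39
nΣp² − (Σp)² = 29816.22 − 28730.25 = 1085.97; nΣq² − (Σq)² = 80864.58 − 69643.21 = 11221.37
r = 3402.39 / √(1085.97 × 11221.37) = 3402.39 / 3490.8554 ≈ 0.975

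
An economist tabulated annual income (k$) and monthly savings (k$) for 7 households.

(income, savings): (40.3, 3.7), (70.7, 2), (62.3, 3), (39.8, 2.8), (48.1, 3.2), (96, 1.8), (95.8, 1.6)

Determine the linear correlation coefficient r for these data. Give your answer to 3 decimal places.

-0.895

n = 7, Σx = 453, Σy = 18.1, Σx² = 32795.16, Σy² = 50.57, Σxy = 1068.85
nΣxy − ΣxΣy = 7481.95 − 8199.3 = -717.35
nΣx² − (Σx)² = 229566.12 − 205209 = 24357.12; nΣy² − (Σy)² = 353.99 − 327.61 = 26.38
r = -717.35 / √(24357.12 × 26.38) = -717.35 / 801.5864 ≈ -0.895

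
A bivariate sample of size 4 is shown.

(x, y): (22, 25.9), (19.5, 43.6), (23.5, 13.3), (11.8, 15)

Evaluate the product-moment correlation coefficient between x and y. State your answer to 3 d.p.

n = 4, Σx = 76.8, Σy = 97.8, Σx² = 1555.74, Σy² = 2973.66, Σxy = 1909.55
nΣxy − ΣxΣy = 7638.2 − 7511.04 = 127.16
nΣx² − (Σx)² = 6222.96 − 5898.24 = 324.72; nΣy² − (Σy)² = 11894.64 − 9564.84 = 2329.8
r = 127.16 / √(324.72 × 2329.8) = 127.16 / 869.7889 ≈ 0.146

0.146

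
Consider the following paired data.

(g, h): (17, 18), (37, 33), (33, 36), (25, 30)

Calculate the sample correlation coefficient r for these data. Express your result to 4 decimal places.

n = 4, Σg = 112, Σh = 117, Σg² = 3372, Σh² = 3609, Σgh = 3465
nΣgh − ΣgΣh = 13860 − 13104 = 756
nΣg² − (Σg)² = 13488 − 12544 = 944; nΣh² − (Σh)² = 14436 − 13689 = 747
r = 756 / √(944 × 747) = 756 / 839.7428 ≈ 0.9003

0.9003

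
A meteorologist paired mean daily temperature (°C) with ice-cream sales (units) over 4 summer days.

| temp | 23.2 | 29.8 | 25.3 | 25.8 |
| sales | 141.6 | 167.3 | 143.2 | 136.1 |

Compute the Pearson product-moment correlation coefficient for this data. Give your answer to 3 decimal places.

0.848

n = 4, Σx = 104.1, Σy = 588.2, Σx² = 2732.01, Σy² = 87069.3, Σxy = 15405
nΣxy − ΣxΣy = 61620 − 61231.62 = 388.38
nΣx² − (Σx)² = 10928.04 − 10836.81 = 91.23; nΣy² − (Σy)² = 348277.2 − 345979.24 = 2297.96
r = 388.38 / √(91.23 × 2297.96) = 388.38 / 457.8678 ≈ 0.848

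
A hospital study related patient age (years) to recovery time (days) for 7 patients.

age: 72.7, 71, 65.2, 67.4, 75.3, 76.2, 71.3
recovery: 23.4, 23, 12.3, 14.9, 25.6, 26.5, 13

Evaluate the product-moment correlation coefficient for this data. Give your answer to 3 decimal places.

0.851

n = 7, Σx = 499.1, Σy = 138.7, Σx² = 35680.31, Σy² = 2976.47, Σxy = 10014.28
nΣxy − ΣxΣy = 70099.96 − 69225.17 = 874.79
nΣx² − (Σx)² = 249762.17 − 249100.81 = 661.36; nΣy² − (Σy)² = 20835.29 − 19237.69 = 1597.6
r = 874.79 / √(661.36 × 1597.6) = 874.79 / 1027.9050 ≈ 0.851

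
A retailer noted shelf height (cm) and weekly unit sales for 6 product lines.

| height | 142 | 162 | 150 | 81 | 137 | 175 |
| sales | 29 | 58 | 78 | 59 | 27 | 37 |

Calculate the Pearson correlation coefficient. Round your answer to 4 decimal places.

-0.1486

n = 6, Σx = 847, Σy = 288, Σx² = 124863, Σy² = 15868, Σxy = 40167
nΣxy − ΣxΣy = 241002 − 243936 = -2934
nΣx² − (Σx)² = 749178 − 717409 = 31769; nΣy² − (Σy)² = 95208 − 82944 = 12264
r = -2934 / √(31769 × 12264) = -2934 / 19738.6680 ≈ -0.1486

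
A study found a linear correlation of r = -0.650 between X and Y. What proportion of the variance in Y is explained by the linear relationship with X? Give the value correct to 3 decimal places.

0.423

r² = (-0.650)² = 0.423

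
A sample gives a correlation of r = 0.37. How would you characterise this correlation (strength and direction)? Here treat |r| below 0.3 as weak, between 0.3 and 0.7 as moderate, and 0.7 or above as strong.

moderate positive

r = 0.37 > 0 so the relationship is positive.
|r| = 0.37, which falls in the moderate range.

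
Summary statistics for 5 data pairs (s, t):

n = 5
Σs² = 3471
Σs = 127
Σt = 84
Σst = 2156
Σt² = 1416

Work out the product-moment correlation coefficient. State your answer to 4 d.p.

0.6529

r = (nΣst − ΣsΣt) / √[(nΣs² − (Σs)²)(nΣt² − (Σt)²)]
Numerator: 5×2156 − 127×84 = 112
Denominator: √[(17355 − 16129)(7080 − 7056)] = √[1226 × 24] = 171.5343
r = 112 / 171.5343 ≈ 0.6529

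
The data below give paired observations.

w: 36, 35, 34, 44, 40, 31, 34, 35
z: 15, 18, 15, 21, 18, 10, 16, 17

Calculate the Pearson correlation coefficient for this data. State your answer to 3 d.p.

n = 8, Σw = 289, Σz = 130, Σw² = 10555, Σz² = 2184, Σwz = 4773
nΣwz − ΣwΣz = 38184 − 37570 = 614
nΣw² − (Σw)² = 84440 − 83521 = 919; nΣz² − (Σz)² = 17472 − 16900 = 572
r = 614 / √(919 × 572) = 614 / 725.0297 ≈ 0.847

0.847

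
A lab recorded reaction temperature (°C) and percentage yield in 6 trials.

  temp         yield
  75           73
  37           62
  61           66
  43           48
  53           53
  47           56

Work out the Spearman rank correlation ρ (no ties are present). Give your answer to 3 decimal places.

0.600

Rank temp: 6, 1, 5, 2, 4, 3
Rank yield: 6, 4, 5, 1, 2, 3
d = rank(temp) − rank(yield): 0, -3, 0, 1, 2, 0; Σd² = 14
ρ = 1 − 6Σd² / [n(n²−1)] = 1 − 6×14 / (6×35) = 1 − 84/210 ≈ 0.600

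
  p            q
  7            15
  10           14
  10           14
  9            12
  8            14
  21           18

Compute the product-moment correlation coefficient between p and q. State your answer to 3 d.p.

n = 6, Σp = 65, Σq = 87, Σp² = 835, Σq² = 1281, Σpq = 983
nΣpq − ΣpΣq = 5898 − 5655 = 243
nΣp² − (Σp)² = 5010 − 4225 = 785; nΣq² − (Σq)² = 7686 − 7569 = 117
r = 243 / √(785 × 117) = 243 / 303.0594 ≈ 0.802

0.802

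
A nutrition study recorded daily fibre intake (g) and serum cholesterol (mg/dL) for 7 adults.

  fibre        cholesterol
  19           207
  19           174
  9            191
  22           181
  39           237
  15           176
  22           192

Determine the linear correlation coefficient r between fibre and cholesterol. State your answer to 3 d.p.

0.748

n = 7, Σx = 145, Σy = 1358, Σx² = 3517, Σy² = 266376, Σxy = 29047
nΣxy − ΣxΣy = 203329 − 196910 = 6419
nΣx² − (Σx)² = 24619 − 21025 = 3594; nΣy² − (Σy)² = 1864632 − 1844164 = 20468
r = 6419 / √(3594 × 20468) = 6419 / 8576.8288 ≈ 0.748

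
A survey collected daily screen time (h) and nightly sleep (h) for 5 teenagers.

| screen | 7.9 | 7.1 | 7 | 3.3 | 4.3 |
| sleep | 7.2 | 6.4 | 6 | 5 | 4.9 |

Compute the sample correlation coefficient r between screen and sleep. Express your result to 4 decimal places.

n = 5, Σx = 29.6, Σy = 29.5, Σx² = 191.2, Σy² = 177.81, Σxy = 181.89
nΣxy − ΣxΣy = 909.45 − 873.2 = 36.25
nΣx² − (Σx)² = 956 − 876.16 = 79.84; nΣy² − (Σy)² = 889.05 − 870.25 = 18.8
r = 36.25 / √(79.84 × 18.8) = 36.25 / 38.7426 ≈ 0.9357

0.9357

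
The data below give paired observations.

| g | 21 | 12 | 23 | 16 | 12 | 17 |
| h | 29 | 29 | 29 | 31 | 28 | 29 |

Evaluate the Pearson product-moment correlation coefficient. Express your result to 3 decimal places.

0.142

n = 6, Σg = 101, Σh = 175, Σg² = 1803, Σh² = 5109, Σgh = 2949
nΣgh − ΣgΣh = 17694 − 17675 = 19
nΣg² − (Σg)² = 10818 − 10201 = 617; nΣh² − (Σh)² = 30654 − 30625 = 29
r = 19 / √(617 × 29) = 19 / 133.7647 ≈ 0.142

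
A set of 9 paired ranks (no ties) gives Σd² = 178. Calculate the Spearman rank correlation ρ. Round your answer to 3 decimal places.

ρ = 1 − 6Σd² / [n(n²−1)] = 1 − 6×178 / (9×80)
  = 1 − 1068/720 = 1 − 1.4833 ≈ -0.483

-0.483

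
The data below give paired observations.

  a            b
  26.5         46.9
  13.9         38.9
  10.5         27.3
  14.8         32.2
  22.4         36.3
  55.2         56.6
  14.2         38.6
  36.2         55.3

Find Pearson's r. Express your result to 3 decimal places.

n = 8, Σa = 193.7, Σb = 332.1, Σa² = 6285.63, Σb² = 14564.25, Σab = 9034.19
nΣab − ΣaΣb = 72273.52 − 64327.77 = 7945.75
nΣa² − (Σa)² = 50285.04 − 37519.69 = 12765.35; nΣb² − (Σb)² = 116514 − 110290.41 = 6223.59
r = 7945.75 / √(12765.35 × 6223.59) = 7945.75 / 8913.2657 ≈ 0.891

0.891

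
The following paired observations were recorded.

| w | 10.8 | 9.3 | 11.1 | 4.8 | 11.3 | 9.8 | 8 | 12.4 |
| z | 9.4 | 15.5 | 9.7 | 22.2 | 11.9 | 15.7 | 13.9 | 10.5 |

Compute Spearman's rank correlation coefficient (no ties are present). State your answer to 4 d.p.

Rank w: 5, 3, 6, 1, 7, 4, 2, 8
Rank z: 1, 6, 2, 8, 4, 7, 5, 3
d = rank(w) − rank(z): 4, -3, 4, -7, 3, -3, -3, 5; Σd² = 142
ρ = 1 − 6Σd² / [n(n²−1)] = 1 − 6×142 / (8×63) = 1 − 852/504 ≈ -0.6905

-0.6905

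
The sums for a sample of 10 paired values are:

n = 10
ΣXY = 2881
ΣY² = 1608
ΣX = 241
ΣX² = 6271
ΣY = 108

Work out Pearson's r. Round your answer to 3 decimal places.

0.615

r = (nΣXY − ΣXΣY) / √[(nΣX² − (ΣX)²)(nΣY² − (ΣY)²)]
Numerator: 10×2881 − 241×108 = 2782
Denominator: √[(62710 − 58081)(16080 − 11664)] = √[4629 × 4416] = 4521.2458
r = 2782 / 4521.2458 ≈ 0.615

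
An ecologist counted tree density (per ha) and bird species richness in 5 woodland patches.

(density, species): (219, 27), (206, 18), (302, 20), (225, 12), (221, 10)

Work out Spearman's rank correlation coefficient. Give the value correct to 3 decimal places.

Rank density: 2, 1, 5, 4, 3
Rank species: 5, 3, 4, 2, 1
d = rank(density) − rank(species): -3, -2, 1, 2, 2; Σd² = 22
ρ = 1 − 6Σd² / [n(n²−1)] = 1 − 6×22 / (5×24) = 1 − 132/120 ≈ -0.100

-0.100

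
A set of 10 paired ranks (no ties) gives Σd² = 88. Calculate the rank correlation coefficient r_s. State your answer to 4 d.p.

ρ = 1 − 6Σd² / [n(n²−1)] = 1 − 6×88 / (10×99)
  = 1 − 528/990 = 1 − 0.53333 ≈ 0.4667

0.4667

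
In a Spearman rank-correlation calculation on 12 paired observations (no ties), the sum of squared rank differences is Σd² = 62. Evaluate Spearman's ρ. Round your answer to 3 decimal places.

ρ = 1 − 6Σd² / [n(n²−1)] = 1 − 6×62 / (12×143)
  = 1 − 372/1716 = 1 − 0.2168 ≈ 0.783

0.783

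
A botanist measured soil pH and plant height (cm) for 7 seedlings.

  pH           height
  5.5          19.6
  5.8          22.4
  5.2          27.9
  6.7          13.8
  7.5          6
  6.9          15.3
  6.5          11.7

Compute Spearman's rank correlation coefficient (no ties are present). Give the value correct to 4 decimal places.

-0.8214

Rank pH: 2, 3, 1, 5, 7, 6, 4
Rank height: 5, 6, 7, 3, 1, 4, 2
d = rank(pH) − rank(height): -3, -3, -6, 2, 6, 2, 2; Σd² = 102
ρ = 1 − 6Σd² / [n(n²−1)] = 1 − 6×102 / (7×48) = 1 − 612/336 ≈ -0.8214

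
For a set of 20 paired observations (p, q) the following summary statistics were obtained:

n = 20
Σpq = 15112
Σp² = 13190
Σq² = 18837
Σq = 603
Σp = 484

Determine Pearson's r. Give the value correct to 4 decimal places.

0.5274

r = (nΣpq − ΣpΣq) / √[(nΣp² − (Σp)²)(nΣq² − (Σq)²)]
Numerator: 20×15112 − 484×603 = 10388
Denominator: √[(263800 − 234256)(376740 − 363609)] = √[29544 × 13131] = 19696.2500
r = 10388 / 19696.2500 ≈ 0.5274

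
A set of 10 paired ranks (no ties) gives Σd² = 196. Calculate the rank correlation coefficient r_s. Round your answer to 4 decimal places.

-0.1879

ρ = 1 − 6Σd² / [n(n²−1)] = 1 − 6×196 / (10×99)
  = 1 − 1176/990 = 1 − 1.18788 ≈ -0.1879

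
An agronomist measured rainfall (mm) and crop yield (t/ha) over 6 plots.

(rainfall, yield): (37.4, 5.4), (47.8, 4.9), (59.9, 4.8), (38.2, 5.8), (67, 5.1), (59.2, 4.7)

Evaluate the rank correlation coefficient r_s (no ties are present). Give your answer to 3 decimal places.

Rank rainfall: 1, 3, 5, 2, 6, 4
Rank yield: 5, 3, 2, 6, 4, 1
d = rank(rainfall) − rank(yield): -4, 0, 3, -4, 2, 3; Σd² = 54
ρ = 1 − 6Σd² / [n(n²−1)] = 1 − 6×54 / (6×35) = 1 − 324/210 ≈ -0.543

-0.543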